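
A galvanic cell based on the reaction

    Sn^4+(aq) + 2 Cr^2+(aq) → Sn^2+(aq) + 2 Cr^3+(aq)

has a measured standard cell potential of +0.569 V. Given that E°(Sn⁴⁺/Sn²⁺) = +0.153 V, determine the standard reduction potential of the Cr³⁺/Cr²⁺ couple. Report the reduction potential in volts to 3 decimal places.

−0.416 V

In the reaction as written the Sn⁴⁺/Sn²⁺ couple is reduced (cathode) and Cr³⁺/Cr²⁺ is oxidized (anode), so E°cell = E°(Sn⁴⁺/Sn²⁺) − E°(Cr³⁺/Cr²⁺).
E°(Cr³⁺/Cr²⁺) = E°(cathode) − E°cell = +0.153 − (+0.569) = −0.416 V.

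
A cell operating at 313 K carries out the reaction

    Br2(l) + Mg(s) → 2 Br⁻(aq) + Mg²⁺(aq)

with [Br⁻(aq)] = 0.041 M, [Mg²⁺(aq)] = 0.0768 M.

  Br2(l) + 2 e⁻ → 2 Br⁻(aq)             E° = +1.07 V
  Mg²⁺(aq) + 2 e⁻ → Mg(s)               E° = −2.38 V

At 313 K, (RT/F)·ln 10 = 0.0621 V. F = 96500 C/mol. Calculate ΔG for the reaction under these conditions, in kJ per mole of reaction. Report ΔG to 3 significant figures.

−689 kJ/mol

With Br₂/Br⁻ reduced at the cathode, E°cell = +1.07 − (−2.38) = +3.45 V and n = 2.
Q = [Br⁻(aq)]^2·[Mg²⁺(aq)] = 0.000129, so log Q = −3.889 and E = +3.45 − (0.0621/2)(−3.889) = +3.5708 V.
Finally ΔG = −nFE = −(2)(96500 C/mol)(+3.5708 V) = −689 kJ/mol.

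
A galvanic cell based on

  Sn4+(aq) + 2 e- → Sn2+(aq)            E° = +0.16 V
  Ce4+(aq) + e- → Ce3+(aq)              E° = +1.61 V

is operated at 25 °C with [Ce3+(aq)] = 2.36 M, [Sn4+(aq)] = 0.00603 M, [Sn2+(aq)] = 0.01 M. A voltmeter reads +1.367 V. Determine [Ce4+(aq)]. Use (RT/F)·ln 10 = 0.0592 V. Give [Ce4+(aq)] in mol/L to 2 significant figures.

The Ce⁴⁺/Ce³⁺ couple has the larger reduction potential, so it is the cathode: E°cell = +1.61 − (+0.16) = +1.45 V and n = 2.
From the Nernst equation, log Q = n(E° − E)/0.0592 = 2·(+1.45 − (+1.367))/0.0592 = 2.804.
Balancing electrons gives 2 Ce4+(aq) + Sn2+(aq) → 2 Ce3+(aq) + Sn4+(aq); thus Q = ([Ce3+(aq)]^2·[Sn4+(aq)]) / ([Ce4+(aq)]^2·[Sn2+(aq)]).
Isolating [Ce4+(aq)] in Q = 10^{2.804} yields log [Ce4+(aq)] = −1.139, i.e. 0.073 M.

0.073 M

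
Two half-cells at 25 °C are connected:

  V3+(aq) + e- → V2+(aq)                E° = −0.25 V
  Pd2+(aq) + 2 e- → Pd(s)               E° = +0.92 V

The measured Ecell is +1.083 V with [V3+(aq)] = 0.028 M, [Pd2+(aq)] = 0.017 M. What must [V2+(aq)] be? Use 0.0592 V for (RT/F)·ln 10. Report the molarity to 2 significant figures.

0.0073 M

With Pd²⁺/Pd at the cathode and V³⁺/V²⁺ at the anode, E°cell = +0.92 − (−0.25) = +1.17 V (n = 2).
Rearranging E = E° − (0.0592/n)·log Q gives log Q = 2(+1.17 − (+1.083))/0.0592 = 2.939.
Balancing electrons gives Pd2+(aq) + 2 V2+(aq) → Pd(s) + 2 V3+(aq); thus Q = [V3+(aq)]^2 / ([Pd2+(aq)]·[V2+(aq)]^2).
Solving for the unknown gives log [V2+(aq)] = −2.138, so [V2+(aq)] ≈ 0.0073 M.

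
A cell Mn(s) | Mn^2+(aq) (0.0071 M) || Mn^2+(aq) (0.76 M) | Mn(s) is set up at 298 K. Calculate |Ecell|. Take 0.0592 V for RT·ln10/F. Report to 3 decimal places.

For a concentration cell E°cell = 0, since both electrodes use the same couple.
The compartment with the higher Mn^2+(aq) concentration (0.76 M) acts as the cathode; ions are reduced there and produced at the dilute (0.0071 M) anode.
With n = 2, Ecell = −(0.0592/2)·log([dilute]/[conc]) = −(0.0592/2)·log(0.0071/0.76) = +0.060 V.

0.060 V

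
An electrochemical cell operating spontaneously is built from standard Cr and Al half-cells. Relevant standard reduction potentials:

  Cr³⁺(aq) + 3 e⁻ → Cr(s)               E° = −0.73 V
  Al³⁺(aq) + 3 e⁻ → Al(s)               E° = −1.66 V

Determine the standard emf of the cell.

+0.93 V

Of the two couples in this cell, the one with the more positive reduction potential is reduced at the cathode: here that is Cr³⁺/Cr (−0.73 V); Al³⁺/Al (−1.66 V) is the anode.
E°cell = E°(cathode) − E°(anode) = −0.73 − (−1.66) = +0.93 V.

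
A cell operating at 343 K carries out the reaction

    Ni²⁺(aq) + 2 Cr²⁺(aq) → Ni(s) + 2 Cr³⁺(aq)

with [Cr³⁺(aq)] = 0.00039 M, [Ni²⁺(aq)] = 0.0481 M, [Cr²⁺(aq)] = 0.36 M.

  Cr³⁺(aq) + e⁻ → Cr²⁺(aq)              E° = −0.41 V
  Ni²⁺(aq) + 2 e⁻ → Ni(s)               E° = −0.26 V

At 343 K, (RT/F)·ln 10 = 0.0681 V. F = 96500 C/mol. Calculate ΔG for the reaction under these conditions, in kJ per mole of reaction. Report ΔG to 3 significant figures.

E°cell = −0.26 − (−0.41) = +0.15 V; the balanced reaction transfers n = 2 electrons.
The reaction quotient is [Cr³⁺(aq)]^2 / ([Ni²⁺(aq)]·[Cr²⁺(aq)]^2) = 2.44×10^−5; by Nernst, E = +0.15 − (0.0681/2)(−4.613) = +0.3071 V.
Finally ΔG = −nFE = −(2)(96500 C/mol)(+0.3071 V) = −59.3 kJ/mol.

−59.3 kJ/mol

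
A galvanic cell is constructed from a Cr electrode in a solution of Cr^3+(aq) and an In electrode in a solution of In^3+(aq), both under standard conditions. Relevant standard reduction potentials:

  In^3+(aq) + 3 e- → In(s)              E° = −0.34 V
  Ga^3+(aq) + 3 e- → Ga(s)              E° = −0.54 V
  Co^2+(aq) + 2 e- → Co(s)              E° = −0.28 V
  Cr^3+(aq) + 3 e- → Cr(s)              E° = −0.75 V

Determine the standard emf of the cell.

The In³⁺/In couple has the higher E°, so In ion is reduced (cathode) and Cr is oxidized (anode).
E°cell = E°(cathode) − E°(anode) = −0.34 − (−0.75) = +0.41 V.

+0.41 V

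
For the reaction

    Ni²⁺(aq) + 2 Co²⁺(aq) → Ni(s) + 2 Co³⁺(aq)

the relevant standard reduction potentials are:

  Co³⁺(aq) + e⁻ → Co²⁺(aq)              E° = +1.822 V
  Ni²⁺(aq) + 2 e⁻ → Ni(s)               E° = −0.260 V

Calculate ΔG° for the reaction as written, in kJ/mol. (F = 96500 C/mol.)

In the reaction as written Ni²⁺(aq) is reduced, so the Ni²⁺/Ni couple is the cathode and Co³⁺/Co²⁺ is the anode.
E°cell = −0.260 − (+1.822) = −2.082 V; balancing electrons gives n = 2.
ΔG° = −nFE°cell = −(2)(96500)(−2.082) J/mol = +402 kJ/mol.

+402 kJ/mol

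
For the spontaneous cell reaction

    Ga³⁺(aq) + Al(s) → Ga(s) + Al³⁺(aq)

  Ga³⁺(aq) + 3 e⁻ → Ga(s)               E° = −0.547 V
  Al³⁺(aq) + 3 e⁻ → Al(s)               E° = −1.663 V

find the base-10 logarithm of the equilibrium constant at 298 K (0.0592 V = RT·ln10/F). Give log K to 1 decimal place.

The Ga³⁺/Ga couple is reduced (cathode); E°cell = −0.547 − (−1.663) = +1.116 V with n = 3.
At equilibrium E = 0, so log K = nE°cell / 0.0592 = (3)(+1.116) / 0.0592 = 56.6.

log K = 56.6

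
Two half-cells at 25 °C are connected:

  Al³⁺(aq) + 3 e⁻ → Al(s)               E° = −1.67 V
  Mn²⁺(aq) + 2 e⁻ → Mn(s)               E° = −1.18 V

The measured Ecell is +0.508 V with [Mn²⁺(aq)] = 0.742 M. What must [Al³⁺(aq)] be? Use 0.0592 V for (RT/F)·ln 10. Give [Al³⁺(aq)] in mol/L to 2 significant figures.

With Mn²⁺/Mn at the cathode and Al³⁺/Al at the anode, E°cell = −1.18 − (−1.67) = +0.49 V (n = 6).
From the Nernst equation, log Q = n(E° − E)/0.0592 = 6·(+0.49 − (+0.508))/0.0592 = −1.824.
Balancing electrons gives 3 Mn²⁺(aq) + 2 Al(s) → 3 Mn(s) + 2 Al³⁺(aq); thus Q = [Al³⁺(aq)]^2 / [Mn²⁺(aq)]^3.
Substituting the known concentrations and solving, log [Al³⁺(aq)] = −1.106 and [Al³⁺(aq)] = 0.078 M.

0.078 M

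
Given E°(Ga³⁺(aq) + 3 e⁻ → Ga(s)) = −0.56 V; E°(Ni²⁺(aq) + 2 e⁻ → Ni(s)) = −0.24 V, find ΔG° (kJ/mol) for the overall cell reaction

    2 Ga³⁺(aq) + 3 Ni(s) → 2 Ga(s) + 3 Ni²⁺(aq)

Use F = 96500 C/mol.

+185 kJ/mol

In the reaction as written Ga³⁺(aq) is reduced, so the Ga³⁺/Ga couple is the cathode and Ni²⁺/Ni is the anode.
E°cell = −0.56 − (−0.24) = −0.32 V; balancing electrons gives n = 6.
ΔG° = −nFE°cell = −(6)(96500)(−0.32) J/mol = +185 kJ/mol.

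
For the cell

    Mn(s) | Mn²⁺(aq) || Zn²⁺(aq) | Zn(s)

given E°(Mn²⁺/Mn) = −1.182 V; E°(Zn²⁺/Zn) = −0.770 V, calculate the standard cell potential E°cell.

By convention the left-hand electrode in cell notation is the anode (oxidation) and the right-hand electrode is the cathode (reduction).
E°cell = E°(right) − E°(left) = −0.770 − (−1.182) = +0.412 V.

+0.412 V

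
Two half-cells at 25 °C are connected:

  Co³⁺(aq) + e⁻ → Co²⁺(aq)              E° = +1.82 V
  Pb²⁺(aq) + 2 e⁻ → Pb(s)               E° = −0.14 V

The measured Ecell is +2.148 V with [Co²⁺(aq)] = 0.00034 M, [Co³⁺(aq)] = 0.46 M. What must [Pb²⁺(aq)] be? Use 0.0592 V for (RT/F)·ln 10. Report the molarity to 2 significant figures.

Co³⁺/Co²⁺ is the cathode (higher E°); E°cell = +1.82 − (−0.14) = +1.96 V with n = 2.
Since E = E° − (0.0592/n)·log Q, log Q = n(E° − E)/0.0592 = −6.351.
For 2 Co³⁺(aq) + Pb(s) → 2 Co²⁺(aq) + Pb²⁺(aq), the reaction quotient is Q = ([Co²⁺(aq)]^2·[Pb²⁺(aq)]) / [Co³⁺(aq)]^2.
Isolating [Pb²⁺(aq)] in Q = 10^{−6.351} yields log [Pb²⁺(aq)] = −0.088, i.e. 0.82 M.

0.82 M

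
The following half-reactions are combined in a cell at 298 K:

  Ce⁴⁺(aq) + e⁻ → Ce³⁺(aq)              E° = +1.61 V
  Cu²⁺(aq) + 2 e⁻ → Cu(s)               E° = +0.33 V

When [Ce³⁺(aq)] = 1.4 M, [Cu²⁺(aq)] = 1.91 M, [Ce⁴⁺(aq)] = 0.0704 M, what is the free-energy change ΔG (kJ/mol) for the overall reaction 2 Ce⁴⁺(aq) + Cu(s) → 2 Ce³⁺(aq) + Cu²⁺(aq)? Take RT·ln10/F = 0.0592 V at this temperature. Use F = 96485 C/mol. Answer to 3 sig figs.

The standard cell potential is +1.61 − (+0.33) = +1.28 V, with n = 2 electrons in the balanced equation.
Here Q = ([Ce³⁺(aq)]^2·[Cu²⁺(aq)]) / [Ce⁴⁺(aq)]^2 = 755 (log Q = 2.878), giving E = +1.28 − (0.0592/2)·(2.878) = +1.1948 V.
Then ΔG = −nFE = −2 × 96485 × +1.1948 J/mol = −231 kJ/mol.

−231 kJ/mol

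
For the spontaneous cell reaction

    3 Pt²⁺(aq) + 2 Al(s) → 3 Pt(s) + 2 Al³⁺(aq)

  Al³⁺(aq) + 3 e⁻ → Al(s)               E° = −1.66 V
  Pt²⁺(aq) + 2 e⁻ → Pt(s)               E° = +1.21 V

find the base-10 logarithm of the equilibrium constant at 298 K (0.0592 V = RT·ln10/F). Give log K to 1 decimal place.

log K = 290.9

The Pt²⁺/Pt couple is reduced (cathode); E°cell = +1.21 − (−1.66) = +2.87 V with n = 6.
At equilibrium E = 0, so log K = nE°cell / 0.0592 = (6)(+2.87) / 0.0592 = 290.9.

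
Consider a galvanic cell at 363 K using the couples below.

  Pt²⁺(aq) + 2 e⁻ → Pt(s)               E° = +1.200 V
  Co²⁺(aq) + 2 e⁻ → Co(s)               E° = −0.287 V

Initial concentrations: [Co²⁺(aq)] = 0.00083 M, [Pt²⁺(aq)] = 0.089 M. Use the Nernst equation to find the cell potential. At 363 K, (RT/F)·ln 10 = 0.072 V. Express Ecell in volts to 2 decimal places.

The Pt²⁺/Pt couple has the more positive E°, so it is the cathode; Co²⁺/Co is the anode.
E°cell = E°cat − E°an = +1.200 − (−0.287) = +1.487 V; n = 2.
The balanced reaction is Pt²⁺(aq) + Co(s) → Pt(s) + Co²⁺(aq), so Q = [Co²⁺(aq)] / [Pt²⁺(aq)] = 0.00933 and log Q = −2.030.
E = E° − (0.072/n)·log Q = +1.487 − (0.072/2)(−2.030) = +1.56 V.

+1.56 V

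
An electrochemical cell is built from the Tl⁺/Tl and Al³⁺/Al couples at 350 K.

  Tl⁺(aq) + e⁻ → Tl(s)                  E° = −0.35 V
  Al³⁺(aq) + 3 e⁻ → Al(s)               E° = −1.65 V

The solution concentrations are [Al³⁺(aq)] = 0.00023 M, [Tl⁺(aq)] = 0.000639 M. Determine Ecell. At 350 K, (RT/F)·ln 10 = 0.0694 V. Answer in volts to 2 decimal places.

Since E°(Tl⁺/Tl) > E°(Al³⁺/Al), Tl⁺/Tl serves as the cathode.
E°cell = E°cat − E°an = −0.35 − (−1.65) = +1.30 V; n = 3.
The balanced reaction is 3 Tl⁺(aq) + Al(s) → 3 Tl(s) + Al³⁺(aq), so Q = [Al³⁺(aq)] / [Tl⁺(aq)]^3 = 8.82×10^5 and log Q = 5.945.
Applying E = E° − (RT ln10/nF)·log Q gives +1.30 − (0.0694/3)(5.945) = +1.16 V.

+1.16 V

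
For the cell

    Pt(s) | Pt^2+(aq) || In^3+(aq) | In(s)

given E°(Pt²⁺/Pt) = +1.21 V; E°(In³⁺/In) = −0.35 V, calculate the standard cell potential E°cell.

−1.56 V

By convention the left-hand electrode in cell notation is the anode (oxidation) and the right-hand electrode is the cathode (reduction).
E°cell = E°(right) − E°(left) = −0.35 − (+1.21) = −1.56 V.
The negative sign shows that, as written, the cell would require an external voltage to drive the reaction.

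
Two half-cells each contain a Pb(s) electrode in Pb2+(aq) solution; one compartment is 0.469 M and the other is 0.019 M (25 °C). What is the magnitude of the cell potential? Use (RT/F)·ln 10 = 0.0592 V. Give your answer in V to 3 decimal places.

0.041 V

For a concentration cell E°cell = 0, since both electrodes use the same couple.
The compartment with the higher Pb2+(aq) concentration (0.469 M) acts as the cathode; ions are reduced there and produced at the dilute (0.019 M) anode.
With n = 2, Ecell = −(0.0592/2)·log([dilute]/[conc]) = −(0.0592/2)·log(0.019/0.469) = +0.041 V.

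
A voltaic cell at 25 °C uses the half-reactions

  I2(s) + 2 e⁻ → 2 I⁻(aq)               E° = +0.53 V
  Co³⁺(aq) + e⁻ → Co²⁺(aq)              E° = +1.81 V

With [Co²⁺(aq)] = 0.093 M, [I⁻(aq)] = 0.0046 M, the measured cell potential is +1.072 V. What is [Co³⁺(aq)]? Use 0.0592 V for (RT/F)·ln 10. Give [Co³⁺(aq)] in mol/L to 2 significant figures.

0.0062 M

Co³⁺/Co²⁺ is the cathode (higher E°); E°cell = +1.81 − (+0.53) = +1.28 V with n = 2.
Since E = E° − (0.0592/n)·log Q, log Q = n(E° − E)/0.0592 = 7.027.
The balanced reaction is 2 Co³⁺(aq) + 2 I⁻(aq) → 2 Co²⁺(aq) + I2(s), so Q = [Co²⁺(aq)]^2 / ([Co³⁺(aq)]^2·[I⁻(aq)]^2).
Substituting the known concentrations and solving, log [Co³⁺(aq)] = −2.208 and [Co³⁺(aq)] = 0.0062 M.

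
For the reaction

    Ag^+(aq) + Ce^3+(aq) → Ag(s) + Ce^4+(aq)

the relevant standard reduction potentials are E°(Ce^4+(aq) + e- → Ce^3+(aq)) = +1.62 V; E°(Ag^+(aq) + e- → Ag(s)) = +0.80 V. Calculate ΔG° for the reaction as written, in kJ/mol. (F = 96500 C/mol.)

In the reaction as written Ag^+(aq) is reduced, so the Ag⁺/Ag couple is the cathode and Ce⁴⁺/Ce³⁺ is the anode.
E°cell = +0.80 − (+1.62) = −0.82 V; balancing electrons gives n = 1.
ΔG° = −nFE°cell = −(1)(96500)(−0.82) J/mol = +79.1 kJ/mol.

+79.1 kJ/mol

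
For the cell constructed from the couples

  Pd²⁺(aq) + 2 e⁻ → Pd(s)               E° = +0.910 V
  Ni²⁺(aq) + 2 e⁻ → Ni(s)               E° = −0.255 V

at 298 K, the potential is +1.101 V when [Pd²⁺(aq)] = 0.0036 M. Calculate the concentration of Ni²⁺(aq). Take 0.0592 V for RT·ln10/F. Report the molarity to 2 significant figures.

The Pd²⁺/Pd couple has the larger reduction potential, so it is the cathode: E°cell = +0.910 − (−0.255) = +1.165 V and n = 2.
Since E = E° − (0.0592/n)·log Q, log Q = n(E° − E)/0.0592 = 2.162.
Balancing electrons gives Pd²⁺(aq) + Ni(s) → Pd(s) + Ni²⁺(aq); thus Q = [Ni²⁺(aq)] / [Pd²⁺(aq)].
Substituting the known concentrations and solving, log [Ni²⁺(aq)] = −0.282 and [Ni²⁺(aq)] = 0.52 M.

0.52 M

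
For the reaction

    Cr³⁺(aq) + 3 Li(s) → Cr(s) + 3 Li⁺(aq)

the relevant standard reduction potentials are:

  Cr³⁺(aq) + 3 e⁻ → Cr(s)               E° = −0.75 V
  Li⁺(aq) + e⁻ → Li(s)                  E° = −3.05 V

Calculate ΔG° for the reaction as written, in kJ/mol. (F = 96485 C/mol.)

In the reaction as written Cr³⁺(aq) is reduced, so the Cr³⁺/Cr couple is the cathode and Li⁺/Li is the anode.
E°cell = −0.75 − (−3.05) = +2.30 V; balancing electrons gives n = 3.
ΔG° = −nFE°cell = −(3)(96485)(+2.30) J/mol = −666 kJ/mol.

−666 kJ/mol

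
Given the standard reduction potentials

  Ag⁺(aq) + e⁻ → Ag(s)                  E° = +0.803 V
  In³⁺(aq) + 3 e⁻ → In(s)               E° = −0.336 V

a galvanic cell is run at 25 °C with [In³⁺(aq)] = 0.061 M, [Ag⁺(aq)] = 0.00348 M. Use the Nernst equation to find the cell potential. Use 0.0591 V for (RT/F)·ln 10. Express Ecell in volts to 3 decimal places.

+1.018 V

Ag⁺/Ag is reduced (cathode, E° = +0.803 V) and In³⁺/In is oxidized (anode).
E°cell = E°cat − E°an = +0.803 − (−0.336) = +1.139 V; n = 3.
The balanced reaction is 3 Ag⁺(aq) + In(s) → 3 Ag(s) + In³⁺(aq), so Q = [In³⁺(aq)] / [Ag⁺(aq)]^3 = 1.45×10^6 and log Q = 6.161.
E = E° − (0.0591/n)·log Q = +1.139 − (0.0591/3)(6.161) = +1.018 V.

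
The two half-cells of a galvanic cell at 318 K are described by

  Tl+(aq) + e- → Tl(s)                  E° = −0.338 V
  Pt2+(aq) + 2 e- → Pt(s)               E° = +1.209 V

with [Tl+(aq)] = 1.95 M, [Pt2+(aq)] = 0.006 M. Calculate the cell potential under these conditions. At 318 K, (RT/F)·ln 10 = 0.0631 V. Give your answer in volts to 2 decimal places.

The Pt²⁺/Pt couple has the more positive E°, so it is the cathode; Tl⁺/Tl is the anode.
E°cell = E°cat − E°an = +1.209 − (−0.338) = +1.547 V; n = 2.
For the overall reaction Pt2+(aq) + 2 Tl(s) → Pt(s) + 2 Tl+(aq), Q = [Tl+(aq)]^2 / [Pt2+(aq)] = 634, giving log Q = 2.802.
By the Nernst equation, E = +1.547 − (0.0631/2)·(2.802) = +1.46 V.

+1.46 V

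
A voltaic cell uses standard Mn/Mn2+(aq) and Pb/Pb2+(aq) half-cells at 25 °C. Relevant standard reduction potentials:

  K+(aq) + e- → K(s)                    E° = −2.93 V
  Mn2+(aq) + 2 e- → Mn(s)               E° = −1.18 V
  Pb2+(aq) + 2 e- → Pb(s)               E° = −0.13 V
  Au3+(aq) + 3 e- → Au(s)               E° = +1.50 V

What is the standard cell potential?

+1.05 V

The Pb²⁺/Pb couple has the higher E°, so Pb ion is reduced (cathode) and Mn is oxidized (anode).
E°cell = E°(cathode) − E°(anode) = −0.13 − (−1.18) = +1.05 V.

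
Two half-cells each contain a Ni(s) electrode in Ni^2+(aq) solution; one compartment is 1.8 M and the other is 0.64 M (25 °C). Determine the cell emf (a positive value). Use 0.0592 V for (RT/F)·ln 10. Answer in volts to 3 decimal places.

For a concentration cell E°cell = 0, since both electrodes use the same couple.
The compartment with the higher Ni^2+(aq) concentration (1.8 M) acts as the cathode; ions are reduced there and produced at the dilute (0.64 M) anode.
With n = 2, Ecell = −(0.0592/2)·log([dilute]/[conc]) = −(0.0592/2)·log(0.64/1.8) = +0.013 V.

0.013 V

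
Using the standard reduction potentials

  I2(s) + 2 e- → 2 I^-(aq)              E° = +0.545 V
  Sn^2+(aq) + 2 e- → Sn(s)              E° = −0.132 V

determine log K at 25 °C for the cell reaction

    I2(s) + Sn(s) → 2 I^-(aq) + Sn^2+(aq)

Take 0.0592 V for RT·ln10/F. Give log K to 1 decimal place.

The I₂/I⁻ couple is reduced (cathode); E°cell = +0.545 − (−0.132) = +0.677 V with n = 2.
At equilibrium E = 0, so log K = nE°cell / 0.0592 = (2)(+0.677) / 0.0592 = 22.9.

log K = 22.9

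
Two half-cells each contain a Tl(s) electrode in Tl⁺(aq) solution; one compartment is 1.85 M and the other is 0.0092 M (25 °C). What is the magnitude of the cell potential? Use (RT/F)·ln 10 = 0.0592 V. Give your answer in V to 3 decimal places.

For a concentration cell E°cell = 0, since both electrodes use the same couple.
The compartment with the higher Tl⁺(aq) concentration (1.85 M) acts as the cathode; ions are reduced there and produced at the dilute (0.0092 M) anode.
With n = 1, Ecell = −(0.0592/1)·log([dilute]/[conc]) = −(0.0592/1)·log(0.0092/1.85) = +0.136 V.

0.136 V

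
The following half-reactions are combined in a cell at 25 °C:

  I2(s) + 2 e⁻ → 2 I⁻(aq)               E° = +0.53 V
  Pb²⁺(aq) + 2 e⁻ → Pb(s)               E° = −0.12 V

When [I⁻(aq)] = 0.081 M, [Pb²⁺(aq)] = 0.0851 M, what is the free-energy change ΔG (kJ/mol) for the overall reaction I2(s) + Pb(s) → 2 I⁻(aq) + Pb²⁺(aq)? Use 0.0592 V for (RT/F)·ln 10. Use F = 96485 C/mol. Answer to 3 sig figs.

−144 kJ/mol

E°cell = +0.53 − (−0.12) = +0.65 V; the balanced reaction transfers n = 2 electrons.
The reaction quotient is [I⁻(aq)]^2·[Pb²⁺(aq)] = 0.000558; by Nernst, E = +0.65 − (0.0592/2)(−3.253) = +0.7463 V.
Then ΔG = −nFE = −2 × 96485 × +0.7463 J/mol = −144 kJ/mol.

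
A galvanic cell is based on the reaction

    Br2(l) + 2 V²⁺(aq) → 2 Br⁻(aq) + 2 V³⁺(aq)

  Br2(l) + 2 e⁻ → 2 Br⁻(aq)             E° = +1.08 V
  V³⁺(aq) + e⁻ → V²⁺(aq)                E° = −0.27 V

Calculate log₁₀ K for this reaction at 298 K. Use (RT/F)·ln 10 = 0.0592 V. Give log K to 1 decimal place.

log K = 45.6

The Br₂/Br⁻ couple is reduced (cathode); E°cell = +1.08 − (−0.27) = +1.35 V with n = 2.
At equilibrium E = 0, so log K = nE°cell / 0.0592 = (2)(+1.35) / 0.0592 = 45.6.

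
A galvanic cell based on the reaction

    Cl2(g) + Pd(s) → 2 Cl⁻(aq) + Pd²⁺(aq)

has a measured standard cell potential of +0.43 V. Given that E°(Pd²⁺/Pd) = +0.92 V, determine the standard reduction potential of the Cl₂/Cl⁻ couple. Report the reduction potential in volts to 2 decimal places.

In the reaction as written the Cl₂/Cl⁻ couple is reduced (cathode) and Pd²⁺/Pd is oxidized (anode), so E°cell = E°(Cl₂/Cl⁻) − E°(Pd²⁺/Pd).
E°(Cl₂/Cl⁻) = E°cell + E°(anode) = +0.43 + (+0.92) = +1.35 V.

+1.35 V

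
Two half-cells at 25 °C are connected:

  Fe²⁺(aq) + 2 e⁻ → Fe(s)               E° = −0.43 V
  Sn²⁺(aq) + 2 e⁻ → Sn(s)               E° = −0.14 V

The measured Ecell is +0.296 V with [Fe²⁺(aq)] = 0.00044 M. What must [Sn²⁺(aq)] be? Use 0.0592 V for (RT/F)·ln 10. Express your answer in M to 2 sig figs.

With Sn²⁺/Sn at the cathode and Fe²⁺/Fe at the anode, E°cell = −0.14 − (−0.43) = +0.29 V (n = 2).
Rearranging E = E° − (0.0592/n)·log Q gives log Q = 2(+0.29 − (+0.296))/0.0592 = −0.203.
Balancing electrons gives Sn²⁺(aq) + Fe(s) → Sn(s) + Fe²⁺(aq); thus Q = [Fe²⁺(aq)] / [Sn²⁺(aq)].
Substituting the known concentrations and solving, log [Sn²⁺(aq)] = −3.154 and [Sn²⁺(aq)] = 0.00070 M.

0.00070 M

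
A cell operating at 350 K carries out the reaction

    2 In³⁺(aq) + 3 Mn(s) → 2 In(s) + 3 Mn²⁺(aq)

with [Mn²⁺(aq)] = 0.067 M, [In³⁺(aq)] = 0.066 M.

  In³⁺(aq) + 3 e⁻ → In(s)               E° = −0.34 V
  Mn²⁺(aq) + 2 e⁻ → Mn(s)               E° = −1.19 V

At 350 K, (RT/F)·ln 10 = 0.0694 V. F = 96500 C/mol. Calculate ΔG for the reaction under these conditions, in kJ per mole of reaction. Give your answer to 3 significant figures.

−500 kJ/mol

E°cell = −0.34 − (−1.19) = +0.85 V; the balanced reaction transfers n = 6 electrons.
Here Q = [Mn²⁺(aq)]^3 / [In³⁺(aq)]^2 = 0.069 (log Q = −1.161), giving E = +0.85 − (0.0694/6)·(−1.161) = +0.8634 V.
Then ΔG = −nFE = −6 × 96500 × +0.8634 J/mol = −500 kJ/mol.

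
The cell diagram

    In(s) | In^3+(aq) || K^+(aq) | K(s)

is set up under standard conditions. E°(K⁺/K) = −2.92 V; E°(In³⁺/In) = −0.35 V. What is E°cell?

−2.57 V

By convention the left-hand electrode in cell notation is the anode (oxidation) and the right-hand electrode is the cathode (reduction).
E°cell = E°(right) − E°(left) = −2.92 − (−0.35) = −2.57 V.
The negative sign shows that, as written, the cell would require an external voltage to drive the reaction.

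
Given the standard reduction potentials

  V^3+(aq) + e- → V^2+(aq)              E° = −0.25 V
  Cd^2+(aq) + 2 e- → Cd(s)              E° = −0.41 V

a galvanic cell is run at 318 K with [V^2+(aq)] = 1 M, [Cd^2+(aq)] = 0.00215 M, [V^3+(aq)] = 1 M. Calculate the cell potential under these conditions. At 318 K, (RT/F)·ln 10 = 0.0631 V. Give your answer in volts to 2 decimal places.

+0.24 V

V³⁺/V²⁺ is reduced (cathode, E° = −0.25 V) and Cd²⁺/Cd is oxidized (anode).
E°cell = E°cat − E°an = −0.25 − (−0.41) = +0.16 V; n = 2.
The balanced reaction is 2 V^3+(aq) + Cd(s) → 2 V^2+(aq) + Cd^2+(aq), so Q = ([V^2+(aq)]^2·[Cd^2+(aq)]) / [V^3+(aq)]^2 = 0.00215 and log Q = −2.668.
By the Nernst equation, E = +0.16 − (0.0631/2)·(−2.668) = +0.24 V.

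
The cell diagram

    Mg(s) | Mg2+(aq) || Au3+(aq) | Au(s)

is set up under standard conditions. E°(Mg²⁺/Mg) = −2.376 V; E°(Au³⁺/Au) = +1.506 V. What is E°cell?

By convention the left-hand electrode in cell notation is the anode (oxidation) and the right-hand electrode is the cathode (reduction).
E°cell = E°(right) − E°(left) = +1.506 − (−2.376) = +3.882 V.

+3.882 V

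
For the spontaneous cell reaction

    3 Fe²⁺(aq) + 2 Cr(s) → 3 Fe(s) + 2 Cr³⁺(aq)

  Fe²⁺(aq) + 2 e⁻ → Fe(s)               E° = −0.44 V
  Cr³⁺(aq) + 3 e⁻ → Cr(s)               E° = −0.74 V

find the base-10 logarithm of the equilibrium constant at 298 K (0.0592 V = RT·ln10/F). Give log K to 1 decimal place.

The Fe²⁺/Fe couple is reduced (cathode); E°cell = −0.44 − (−0.74) = +0.30 V with n = 6.
At equilibrium E = 0, so log K = nE°cell / 0.0592 = (6)(+0.30) / 0.0592 = 30.4.

log K = 30.4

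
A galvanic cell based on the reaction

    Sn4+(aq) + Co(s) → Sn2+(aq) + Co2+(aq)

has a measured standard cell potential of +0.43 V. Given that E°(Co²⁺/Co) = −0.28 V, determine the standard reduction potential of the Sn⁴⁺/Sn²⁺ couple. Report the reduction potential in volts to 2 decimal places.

+0.15 V

In the reaction as written the Sn⁴⁺/Sn²⁺ couple is reduced (cathode) and Co²⁺/Co is oxidized (anode), so E°cell = E°(Sn⁴⁺/Sn²⁺) − E°(Co²⁺/Co).
E°(Sn⁴⁺/Sn²⁺) = E°cell + E°(anode) = +0.43 + (−0.28) = +0.15 V.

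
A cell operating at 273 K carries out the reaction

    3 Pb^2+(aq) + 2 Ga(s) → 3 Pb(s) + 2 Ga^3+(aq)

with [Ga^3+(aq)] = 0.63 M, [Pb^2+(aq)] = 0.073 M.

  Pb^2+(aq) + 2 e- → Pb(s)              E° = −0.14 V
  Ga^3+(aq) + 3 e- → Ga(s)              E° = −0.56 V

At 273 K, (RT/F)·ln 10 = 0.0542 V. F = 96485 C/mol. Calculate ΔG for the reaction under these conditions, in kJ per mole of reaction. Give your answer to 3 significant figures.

E°cell = −0.14 − (−0.56) = +0.42 V; the balanced reaction transfers n = 6 electrons.
Here Q = [Ga^3+(aq)]^2 / [Pb^2+(aq)]^3 = 1.02×10^3 (log Q = 3.009), giving E = +0.42 − (0.0542/6)·(3.009) = +0.3928 V.
Then ΔG = −nFE = −6 × 96485 × +0.3928 J/mol = −227 kJ/mol.

−227 kJ/mol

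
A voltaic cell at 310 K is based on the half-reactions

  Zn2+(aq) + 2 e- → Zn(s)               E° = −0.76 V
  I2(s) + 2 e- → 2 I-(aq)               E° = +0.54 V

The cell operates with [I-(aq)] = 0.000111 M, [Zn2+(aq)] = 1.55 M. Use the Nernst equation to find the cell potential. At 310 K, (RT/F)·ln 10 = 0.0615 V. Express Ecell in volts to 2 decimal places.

I₂/I⁻ is reduced (cathode, E° = +0.54 V) and Zn²⁺/Zn is oxidized (anode).
The standard potential is +0.54 − (−0.76) = +1.30 V and the balanced reaction transfers n = 2 electrons.
The balanced reaction is I2(s) + Zn(s) → 2 I-(aq) + Zn2+(aq), so Q = [I-(aq)]^2·[Zn2+(aq)] = 1.91×10^−8 and log Q = −7.719.
By the Nernst equation, E = +1.30 − (0.0615/2)·(−7.719) = +1.54 V.

+1.54 V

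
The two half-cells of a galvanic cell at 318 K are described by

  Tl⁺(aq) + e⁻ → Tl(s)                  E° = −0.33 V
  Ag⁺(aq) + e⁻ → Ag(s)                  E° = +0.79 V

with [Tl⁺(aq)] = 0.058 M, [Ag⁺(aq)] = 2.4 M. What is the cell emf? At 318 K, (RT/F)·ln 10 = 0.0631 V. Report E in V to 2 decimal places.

Since E°(Ag⁺/Ag) > E°(Tl⁺/Tl), Ag⁺/Ag serves as the cathode.
The standard potential is +0.79 − (−0.33) = +1.12 V and the balanced reaction transfers n = 1 electron.
The balanced reaction is Ag⁺(aq) + Tl(s) → Ag(s) + Tl⁺(aq), so Q = [Tl⁺(aq)] / [Ag⁺(aq)] = 0.0242 and log Q = −1.617.
By the Nernst equation, E = +1.12 − (0.0631/1)·(−1.617) = +1.22 V.

+1.22 V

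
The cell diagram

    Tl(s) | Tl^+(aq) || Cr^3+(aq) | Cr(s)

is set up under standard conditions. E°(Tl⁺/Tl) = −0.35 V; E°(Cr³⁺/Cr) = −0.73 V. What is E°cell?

−0.38 V

By convention the left-hand electrode in cell notation is the anode (oxidation) and the right-hand electrode is the cathode (reduction).
E°cell = E°(right) − E°(left) = −0.73 − (−0.35) = −0.38 V.
The negative sign shows that, as written, the cell would require an external voltage to drive the reaction.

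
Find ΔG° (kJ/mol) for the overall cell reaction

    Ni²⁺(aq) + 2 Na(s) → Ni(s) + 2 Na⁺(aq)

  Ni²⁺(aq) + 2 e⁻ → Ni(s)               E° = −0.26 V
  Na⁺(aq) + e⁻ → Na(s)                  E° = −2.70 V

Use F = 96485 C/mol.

In the reaction as written Ni²⁺(aq) is reduced, so the Ni²⁺/Ni couple is the cathode and Na⁺/Na is the anode.
E°cell = −0.26 − (−2.70) = +2.44 V; balancing electrons gives n = 2.
ΔG° = −nFE°cell = −(2)(96485)(+2.44) J/mol = −471 kJ/mol.

−471 kJ/mol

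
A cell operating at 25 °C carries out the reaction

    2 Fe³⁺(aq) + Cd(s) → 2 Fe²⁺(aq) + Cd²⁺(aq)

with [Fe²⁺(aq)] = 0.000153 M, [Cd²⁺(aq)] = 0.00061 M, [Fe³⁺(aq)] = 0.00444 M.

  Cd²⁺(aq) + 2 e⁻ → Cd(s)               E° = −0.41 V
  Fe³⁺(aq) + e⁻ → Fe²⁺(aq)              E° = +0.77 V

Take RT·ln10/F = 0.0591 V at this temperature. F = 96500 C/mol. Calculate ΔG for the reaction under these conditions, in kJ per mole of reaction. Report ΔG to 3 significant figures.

The standard cell potential is +0.77 − (−0.41) = +1.18 V, with n = 2 electrons in the balanced equation.
The reaction quotient is ([Fe²⁺(aq)]^2·[Cd²⁺(aq)]) / [Fe³⁺(aq)]^2 = 7.24×10^−7; by Nernst, E = +1.18 − (0.0591/2)(−6.140) = +1.3614 V.
Finally ΔG = −nFE = −(2)(96500 C/mol)(+1.3614 V) = −263 kJ/mol.

−263 kJ/mol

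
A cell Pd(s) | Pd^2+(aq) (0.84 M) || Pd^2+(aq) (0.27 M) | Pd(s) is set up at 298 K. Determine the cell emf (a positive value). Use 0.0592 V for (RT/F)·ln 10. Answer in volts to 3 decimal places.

For a concentration cell E°cell = 0, since both electrodes use the same couple.
The compartment with the higher Pd^2+(aq) concentration (0.84 M) acts as the cathode; ions are reduced there and produced at the dilute (0.27 M) anode.
With n = 2, Ecell = −(0.0592/2)·log([dilute]/[conc]) = −(0.0592/2)·log(0.27/0.84) = +0.015 V.

0.015 V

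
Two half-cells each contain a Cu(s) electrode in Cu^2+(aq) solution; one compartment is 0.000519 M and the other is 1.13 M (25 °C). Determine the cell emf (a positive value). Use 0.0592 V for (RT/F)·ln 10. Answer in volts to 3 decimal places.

0.099 V

For a concentration cell E°cell = 0, since both electrodes use the same couple.
The compartment with the higher Cu^2+(aq) concentration (1.13 M) acts as the cathode; ions are reduced there and produced at the dilute (0.000519 M) anode.
With n = 2, Ecell = −(0.0592/2)·log([dilute]/[conc]) = −(0.0592/2)·log(0.000519/1.13) = +0.099 V.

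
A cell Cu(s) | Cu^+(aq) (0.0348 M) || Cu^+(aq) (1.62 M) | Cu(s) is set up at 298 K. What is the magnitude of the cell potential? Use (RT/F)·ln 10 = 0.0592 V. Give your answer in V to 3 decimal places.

0.099 V

For a concentration cell E°cell = 0, since both electrodes use the same couple.
The compartment with the higher Cu^+(aq) concentration (1.62 M) acts as the cathode; ions are reduced there and produced at the dilute (0.0348 M) anode.
With n = 1, Ecell = −(0.0592/1)·log([dilute]/[conc]) = −(0.0592/1)·log(0.0348/1.62) = +0.099 V.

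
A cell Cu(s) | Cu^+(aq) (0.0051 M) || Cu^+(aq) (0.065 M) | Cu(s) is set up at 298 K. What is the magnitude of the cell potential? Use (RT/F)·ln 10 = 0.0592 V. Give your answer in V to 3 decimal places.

0.065 V

For a concentration cell E°cell = 0, since both electrodes use the same couple.
The compartment with the higher Cu^+(aq) concentration (0.065 M) acts as the cathode; ions are reduced there and produced at the dilute (0.0051 M) anode.
With n = 1, Ecell = −(0.0592/1)·log([dilute]/[conc]) = −(0.0592/1)·log(0.0051/0.065) = +0.065 V.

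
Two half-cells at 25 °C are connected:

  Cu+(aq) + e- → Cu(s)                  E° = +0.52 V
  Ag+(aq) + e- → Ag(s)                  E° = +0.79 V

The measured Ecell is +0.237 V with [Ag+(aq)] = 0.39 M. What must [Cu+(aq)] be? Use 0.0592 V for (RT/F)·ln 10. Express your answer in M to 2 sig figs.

Ag⁺/Ag is the cathode (higher E°); E°cell = +0.79 − (+0.52) = +0.27 V with n = 1.
Rearranging E = E° − (0.0592/n)·log Q gives log Q = 1(+0.27 − (+0.237))/0.0592 = 0.557.
Balancing electrons gives Ag+(aq) + Cu(s) → Ag(s) + Cu+(aq); thus Q = [Cu+(aq)] / [Ag+(aq)].
Substituting the known concentrations and solving, log [Cu+(aq)] = 0.148 and [Cu+(aq)] = 1.4 M.

1.4 M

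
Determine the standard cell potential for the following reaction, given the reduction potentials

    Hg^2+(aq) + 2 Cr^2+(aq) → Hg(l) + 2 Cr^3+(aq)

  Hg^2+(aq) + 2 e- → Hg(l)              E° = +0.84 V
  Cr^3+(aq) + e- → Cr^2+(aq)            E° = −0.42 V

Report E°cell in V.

+1.26 V

Hg^2+(aq) gains electrons, so the Hg²⁺/Hg couple is the cathode; the Cr³⁺/Cr²⁺ couple is the anode.
E°cell = E°(cathode) − E°(anode) = +0.84 − (−0.42) = +1.26 V.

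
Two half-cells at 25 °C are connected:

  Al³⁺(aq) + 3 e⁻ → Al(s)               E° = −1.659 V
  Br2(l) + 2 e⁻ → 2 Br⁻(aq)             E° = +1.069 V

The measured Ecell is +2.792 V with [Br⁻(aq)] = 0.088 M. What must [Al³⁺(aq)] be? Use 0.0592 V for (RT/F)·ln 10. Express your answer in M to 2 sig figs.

0.84 M

With Br₂/Br⁻ at the cathode and Al³⁺/Al at the anode, E°cell = +1.069 − (−1.659) = +2.728 V (n = 6).
Since E = E° − (0.0592/n)·log Q, log Q = n(E° − E)/0.0592 = −6.486.
Balancing electrons gives 3 Br2(l) + 2 Al(s) → 6 Br⁻(aq) + 2 Al³⁺(aq); thus Q = [Br⁻(aq)]^6·[Al³⁺(aq)]^2.
Isolating [Al³⁺(aq)] in Q = 10^{−6.486} yields log [Al³⁺(aq)] = −0.076, i.e. 0.84 M.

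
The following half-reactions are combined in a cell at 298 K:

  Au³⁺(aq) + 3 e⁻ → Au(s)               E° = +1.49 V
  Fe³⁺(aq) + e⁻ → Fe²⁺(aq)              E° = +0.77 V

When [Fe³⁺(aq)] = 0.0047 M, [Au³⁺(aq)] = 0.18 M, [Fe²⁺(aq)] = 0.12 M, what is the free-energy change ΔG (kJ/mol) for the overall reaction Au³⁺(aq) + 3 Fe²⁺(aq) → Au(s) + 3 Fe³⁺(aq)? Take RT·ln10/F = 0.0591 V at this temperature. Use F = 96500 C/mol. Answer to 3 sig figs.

With Au³⁺/Au reduced at the cathode, E°cell = +1.49 − (+0.77) = +0.72 V and n = 3.
The reaction quotient is [Fe³⁺(aq)]^3 / ([Au³⁺(aq)]·[Fe²⁺(aq)]^3) = 0.000334; by Nernst, E = +0.72 − (0.0591/3)(−3.477) = +0.7885 V.
Then ΔG = −nFE = −3 × 96500 × +0.7885 J/mol = −228 kJ/mol.

−228 kJ/mol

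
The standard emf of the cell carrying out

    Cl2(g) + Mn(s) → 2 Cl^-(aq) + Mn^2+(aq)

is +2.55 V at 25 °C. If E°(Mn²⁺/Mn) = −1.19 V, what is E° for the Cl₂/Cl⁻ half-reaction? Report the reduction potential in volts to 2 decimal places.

In the reaction as written the Cl₂/Cl⁻ couple is reduced (cathode) and Mn²⁺/Mn is oxidized (anode), so E°cell = E°(Cl₂/Cl⁻) − E°(Mn²⁺/Mn).
E°(Cl₂/Cl⁻) = E°cell + E°(anode) = +2.55 + (−1.19) = +1.36 V.

+1.36 V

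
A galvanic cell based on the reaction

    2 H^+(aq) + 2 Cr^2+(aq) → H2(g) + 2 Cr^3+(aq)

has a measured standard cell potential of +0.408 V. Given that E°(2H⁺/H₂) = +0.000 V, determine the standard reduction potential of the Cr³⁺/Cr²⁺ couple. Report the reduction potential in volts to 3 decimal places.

−0.408 V

In the reaction as written the 2H⁺/H₂ couple is reduced (cathode) and Cr³⁺/Cr²⁺ is oxidized (anode), so E°cell = E°(2H⁺/H₂) − E°(Cr³⁺/Cr²⁺).
E°(Cr³⁺/Cr²⁺) = E°(cathode) − E°cell = +0.000 − (+0.408) = −0.408 V.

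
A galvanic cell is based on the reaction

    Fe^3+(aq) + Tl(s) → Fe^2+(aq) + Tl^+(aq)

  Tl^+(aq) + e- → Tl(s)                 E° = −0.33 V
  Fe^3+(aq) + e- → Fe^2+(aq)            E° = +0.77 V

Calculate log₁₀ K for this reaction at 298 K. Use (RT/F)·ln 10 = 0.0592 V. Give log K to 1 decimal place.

The Fe³⁺/Fe²⁺ couple is reduced (cathode); E°cell = +0.77 − (−0.33) = +1.10 V with n = 1.
At equilibrium E = 0, so log K = nE°cell / 0.0592 = (1)(+1.10) / 0.0592 = 18.6.

log K = 18.6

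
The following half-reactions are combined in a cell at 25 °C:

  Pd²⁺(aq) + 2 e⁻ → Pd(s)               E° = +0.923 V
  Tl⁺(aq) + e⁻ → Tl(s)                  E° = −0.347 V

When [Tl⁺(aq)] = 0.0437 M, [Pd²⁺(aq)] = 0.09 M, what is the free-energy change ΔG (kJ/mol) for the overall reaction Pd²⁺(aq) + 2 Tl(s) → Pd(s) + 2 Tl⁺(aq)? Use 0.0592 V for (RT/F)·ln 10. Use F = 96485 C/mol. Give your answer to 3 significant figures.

The standard cell potential is +0.923 − (−0.347) = +1.270 V, with n = 2 electrons in the balanced equation.
The reaction quotient is [Tl⁺(aq)]^2 / [Pd²⁺(aq)] = 0.0212; by Nernst, E = +1.270 − (0.0592/2)(−1.673) = +1.3195 V.
Then ΔG = −nFE = −2 × 96485 × +1.3195 J/mol = −255 kJ/mol.

−255 kJ/mol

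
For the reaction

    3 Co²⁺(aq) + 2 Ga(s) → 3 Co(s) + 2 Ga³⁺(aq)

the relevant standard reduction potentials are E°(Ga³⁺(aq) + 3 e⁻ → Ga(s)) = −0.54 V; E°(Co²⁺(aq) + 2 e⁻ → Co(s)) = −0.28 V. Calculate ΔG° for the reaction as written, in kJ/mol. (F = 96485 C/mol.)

−151 kJ/mol

In the reaction as written Co²⁺(aq) is reduced, so the Co²⁺/Co couple is the cathode and Ga³⁺/Ga is the anode.
E°cell = −0.28 − (−0.54) = +0.26 V; balancing electrons gives n = 6.
ΔG° = −nFE°cell = −(6)(96485)(+0.26) J/mol = −151 kJ/mol.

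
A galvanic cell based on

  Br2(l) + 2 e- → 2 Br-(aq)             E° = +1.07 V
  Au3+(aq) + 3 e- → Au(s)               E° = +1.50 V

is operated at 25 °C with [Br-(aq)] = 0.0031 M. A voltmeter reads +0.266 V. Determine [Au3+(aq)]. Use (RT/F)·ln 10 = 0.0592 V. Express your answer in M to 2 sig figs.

Au³⁺/Au is the cathode (higher E°); E°cell = +1.50 − (+1.07) = +0.43 V with n = 6.
Rearranging E = E° − (0.0592/n)·log Q gives log Q = 6(+0.43 − (+0.266))/0.0592 = 16.622.
The balanced reaction is 2 Au3+(aq) + 6 Br-(aq) → 2 Au(s) + 3 Br2(l), so Q = 1 / ([Au3+(aq)]^2·[Br-(aq)]^6).
Isolating [Au3+(aq)] in Q = 10^{16.622} yields log [Au3+(aq)] = −0.785, i.e. 0.16 M.

0.16 M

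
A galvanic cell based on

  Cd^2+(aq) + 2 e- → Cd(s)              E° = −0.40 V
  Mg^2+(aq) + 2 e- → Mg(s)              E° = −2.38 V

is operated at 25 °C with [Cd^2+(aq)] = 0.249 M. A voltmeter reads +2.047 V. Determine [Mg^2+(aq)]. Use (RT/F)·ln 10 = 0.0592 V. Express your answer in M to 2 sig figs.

0.0014 M

The Cd²⁺/Cd couple has the larger reduction potential, so it is the cathode: E°cell = −0.40 − (−2.38) = +1.98 V and n = 2.
Since E = E° − (0.0592/n)·log Q, log Q = n(E° − E)/0.0592 = −2.264.
The balanced reaction is Cd^2+(aq) + Mg(s) → Cd(s) + Mg^2+(aq), so Q = [Mg^2+(aq)] / [Cd^2+(aq)].
Substituting the known concentrations and solving, log [Mg^2+(aq)] = −2.868 and [Mg^2+(aq)] = 0.0014 M.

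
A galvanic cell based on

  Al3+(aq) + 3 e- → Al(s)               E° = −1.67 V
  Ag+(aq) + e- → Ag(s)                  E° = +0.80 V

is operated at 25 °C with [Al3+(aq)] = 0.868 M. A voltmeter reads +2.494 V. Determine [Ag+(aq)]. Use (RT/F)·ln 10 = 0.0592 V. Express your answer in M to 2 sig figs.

With Ag⁺/Ag at the cathode and Al³⁺/Al at the anode, E°cell = +0.80 − (−1.67) = +2.47 V (n = 3).
Since E = E° − (0.0592/n)·log Q, log Q = n(E° − E)/0.0592 = −1.216.
For 3 Ag+(aq) + Al(s) → 3 Ag(s) + Al3+(aq), the reaction quotient is Q = [Al3+(aq)] / [Ag+(aq)]^3.
Solving for the unknown gives log [Ag+(aq)] = 0.385, so [Ag+(aq)] ≈ 2.4 M.

2.4 M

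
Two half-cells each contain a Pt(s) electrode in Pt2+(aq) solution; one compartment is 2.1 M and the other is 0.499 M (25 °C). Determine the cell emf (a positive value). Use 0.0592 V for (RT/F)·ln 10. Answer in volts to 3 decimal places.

0.018 V

For a concentration cell E°cell = 0, since both electrodes use the same couple.
The compartment with the higher Pt2+(aq) concentration (2.1 M) acts as the cathode; ions are reduced there and produced at the dilute (0.499 M) anode.
With n = 2, Ecell = −(0.0592/2)·log([dilute]/[conc]) = −(0.0592/2)·log(0.499/2.1) = +0.018 V.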